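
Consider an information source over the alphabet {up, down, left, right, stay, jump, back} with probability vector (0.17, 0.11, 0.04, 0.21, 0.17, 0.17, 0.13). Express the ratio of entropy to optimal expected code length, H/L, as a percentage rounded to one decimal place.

Entropy H = −Σ p log₂ p ≈ 2.6953 bits.
Huffman merges: 1/25+11/100→3/20; 13/100+3/20→7/25; 17/100+17/100→17/50; 17/100+21/100→19/50; 7/25+17/50→31/50; 19/50+31/50→1. L = 277/100 ≈ 2.7700.
Efficiency = H/L = 2.6953/2.7700 = 97.3%.

97.3%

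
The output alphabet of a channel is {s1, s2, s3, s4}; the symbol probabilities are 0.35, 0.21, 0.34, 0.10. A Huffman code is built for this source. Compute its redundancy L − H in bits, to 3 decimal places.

Entropy H = −Σ p log₂ p ≈ 1.8643 bits.
Huffman merges: 1/10+21/100→31/100; 31/100+17/50→13/20; 7/20+13/20→1. L = 49/25 ≈ 1.9600.
L − H = 1.9600 − 1.8643 = 0.096 bits.

0.096 bits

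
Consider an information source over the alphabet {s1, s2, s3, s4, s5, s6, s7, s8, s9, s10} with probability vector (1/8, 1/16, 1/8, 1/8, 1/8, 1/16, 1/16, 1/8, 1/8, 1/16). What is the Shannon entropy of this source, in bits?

Each probability is a power of 1/2, so log₂(1/p) is an integer.
H = Σ p·log₂(1/p) = 1/8·3 + 1/16·4 + 1/8·3 + 1/8·3 + 1/8·3 + 1/16·4 + 1/16·4 + 1/8·3 + 1/8·3 + 1/16·4 = 3.25 bits.

3.25 bits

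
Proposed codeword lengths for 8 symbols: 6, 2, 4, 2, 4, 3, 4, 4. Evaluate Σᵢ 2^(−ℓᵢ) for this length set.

With common denominator 2^6 = 64: Σ 2^(−ℓᵢ) = 1/64 + 16/64 + 4/64 + 16/64 + 4/64 + 8/64 + 4/64 + 4/64 = 57/64 = 0.890625.

0.890625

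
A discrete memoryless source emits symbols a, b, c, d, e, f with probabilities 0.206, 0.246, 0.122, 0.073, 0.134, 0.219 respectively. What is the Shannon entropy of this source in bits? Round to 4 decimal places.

2.4816 bits

H = −Σ pᵢ log₂ pᵢ.
−0.206·log₂(0.206) = 0.4695
−0.246·log₂(0.246) = 0.4977
−0.122·log₂(0.122) = 0.3703
−0.073·log₂(0.073) = 0.2756
−0.134·log₂(0.134) = 0.3886
−0.219·log₂(0.219) = 0.4798
Sum ≈ 2.4816 → 2.4816 bits.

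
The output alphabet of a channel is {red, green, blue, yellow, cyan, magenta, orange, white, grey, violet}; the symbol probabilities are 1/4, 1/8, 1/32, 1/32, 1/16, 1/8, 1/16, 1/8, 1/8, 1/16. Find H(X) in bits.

3.0625 bits

Each probability is a power of 1/2, so log₂(1/p) is an integer.
H = Σ p·log₂(1/p) = 1/4·2 + 1/8·3 + 1/32·5 + 1/32·5 + 1/16·4 + 1/8·3 + 1/16·4 + 1/8·3 + 1/8·3 + 1/16·4 = 3.0625 bits.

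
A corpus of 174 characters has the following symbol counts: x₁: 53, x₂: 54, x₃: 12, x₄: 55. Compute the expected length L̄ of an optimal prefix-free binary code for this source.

2 bits/symbol

Probabilities are the counts divided by 174.
Repeatedly combine the two least-probable nodes; the expected code length is the sum of the merged weights.
merge 2/29 + 53/174 → 65/174
merge 9/29 + 55/174 → 109/174
merge 65/174 + 109/174 → 1
L = 65/174 + 109/174 + 1 = 2 bits/symbol.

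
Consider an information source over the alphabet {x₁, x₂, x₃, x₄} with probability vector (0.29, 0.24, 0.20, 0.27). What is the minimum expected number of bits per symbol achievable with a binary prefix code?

2 bits/symbol

Repeatedly combine the two least-probable nodes; the expected code length is the sum of the merged weights.
merge 1/5 + 6/25 → 11/25
merge 27/100 + 29/100 → 14/25
merge 11/25 + 14/25 → 1
L = 11/25 + 14/25 + 1 = 2 bits/symbol.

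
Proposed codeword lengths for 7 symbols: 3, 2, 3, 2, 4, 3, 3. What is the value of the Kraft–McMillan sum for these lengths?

1.0625

With common denominator 2^4 = 16: Σ 2^(−ℓᵢ) = 2/16 + 4/16 + 2/16 + 4/16 + 1/16 + 2/16 + 2/16 = 17/16 = 1.0625.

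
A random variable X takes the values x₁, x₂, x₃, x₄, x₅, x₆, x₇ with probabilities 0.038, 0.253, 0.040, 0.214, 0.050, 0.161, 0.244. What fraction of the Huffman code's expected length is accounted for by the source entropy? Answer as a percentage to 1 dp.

Entropy H = −Σ p log₂ p ≈ 2.4795 bits.
Huffman merges: 19/500+1/25→39/500; 1/20+39/500→16/125; 16/125+161/1000→289/1000; 107/500+61/250→229/500; 253/1000+289/1000→271/500; 229/500+271/500→1. L = 499/200 ≈ 2.4950.
Efficiency = H/L = 2.4795/2.4950 = 99.4%.

99.4%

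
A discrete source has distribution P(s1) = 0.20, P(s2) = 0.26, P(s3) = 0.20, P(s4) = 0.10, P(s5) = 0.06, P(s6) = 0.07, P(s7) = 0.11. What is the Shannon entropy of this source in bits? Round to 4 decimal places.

H = −Σ pᵢ log₂ pᵢ.
−0.20·log₂(0.20) = 0.4644
−0.26·log₂(0.26) = 0.5053
−0.20·log₂(0.20) = 0.4644
−0.10·log₂(0.10) = 0.3322
−0.06·log₂(0.06) = 0.2435
−0.07·log₂(0.07) = 0.2686
−0.11·log₂(0.11) = 0.3503
Sum ≈ 2.6286 → 2.6286 bits.

2.6286 bits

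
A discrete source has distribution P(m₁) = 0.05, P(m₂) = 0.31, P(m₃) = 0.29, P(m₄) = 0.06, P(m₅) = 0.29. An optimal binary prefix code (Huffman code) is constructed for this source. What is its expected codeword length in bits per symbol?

2.11 bits/symbol

Repeatedly combine the two least-probable nodes; the expected code length is the sum of the merged weights.
merge 1/20 + 3/50 → 11/100
merge 11/100 + 29/100 → 2/5
merge 29/100 + 31/100 → 3/5
merge 2/5 + 3/5 → 1
L = 11/100 + 2/5 + 3/5 + 1 = 211/100 = 2.11 bits/symbol.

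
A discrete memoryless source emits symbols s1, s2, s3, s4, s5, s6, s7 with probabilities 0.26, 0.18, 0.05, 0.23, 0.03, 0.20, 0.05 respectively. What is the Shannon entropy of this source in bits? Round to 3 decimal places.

2.487 bits

H = −Σ pᵢ log₂ pᵢ.
−0.26·log₂(0.26) = 0.5053
−0.18·log₂(0.18) = 0.4453
−0.05·log₂(0.05) = 0.2161
−0.23·log₂(0.23) = 0.4877
−0.03·log₂(0.03) = 0.1518
−0.20·log₂(0.20) = 0.4644
−0.05·log₂(0.05) = 0.2161
Sum ≈ 2.4866 → 2.487 bits.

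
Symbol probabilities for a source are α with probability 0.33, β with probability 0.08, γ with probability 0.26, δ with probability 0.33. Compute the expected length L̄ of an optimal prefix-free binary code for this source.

2 bits/symbol

Repeatedly combine the two least-probable nodes; the expected code length is the sum of the merged weights.
merge 2/25 + 13/50 → 17/50
merge 33/100 + 33/100 → 33/50
merge 17/50 + 33/50 → 1
L = 17/50 + 33/50 + 1 = 2 bits/symbol.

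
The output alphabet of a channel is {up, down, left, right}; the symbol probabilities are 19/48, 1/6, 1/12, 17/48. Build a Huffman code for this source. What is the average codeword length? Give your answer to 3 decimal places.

1.854 bits/symbol

Repeatedly combine the two least-probable nodes; the expected code length is the sum of the merged weights.
merge 1/12 + 1/6 → 1/4
merge 1/4 + 17/48 → 29/48
merge 19/48 + 29/48 → 1
L = 1/4 + 29/48 + 1 = 89/48 ≈ 1.854 bits/symbol.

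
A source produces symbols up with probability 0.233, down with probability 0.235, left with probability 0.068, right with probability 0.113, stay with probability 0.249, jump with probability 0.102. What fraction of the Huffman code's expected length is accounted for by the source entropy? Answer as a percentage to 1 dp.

99.3%

Entropy H = −Σ p log₂ p ≈ 2.4352 bits.
Huffman merges: 17/250+51/500→17/100; 113/1000+17/100→283/1000; 233/1000+47/200→117/250; 249/1000+283/1000→133/250; 117/250+133/250→1. L = 2453/1000 ≈ 2.4530.
Efficiency = H/L = 2.4352/2.4530 = 99.3%.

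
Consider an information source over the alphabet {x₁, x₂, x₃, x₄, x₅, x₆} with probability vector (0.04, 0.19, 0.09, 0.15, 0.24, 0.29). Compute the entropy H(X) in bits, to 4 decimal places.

2.3762 bits

H = −Σ pᵢ log₂ pᵢ.
−0.04·log₂(0.04) = 0.1858
−0.19·log₂(0.19) = 0.4552
−0.09·log₂(0.09) = 0.3127
−0.15·log₂(0.15) = 0.4105
−0.24·log₂(0.24) = 0.4941
−0.29·log₂(0.29) = 0.5179
Sum ≈ 2.3762 → 2.3762 bits.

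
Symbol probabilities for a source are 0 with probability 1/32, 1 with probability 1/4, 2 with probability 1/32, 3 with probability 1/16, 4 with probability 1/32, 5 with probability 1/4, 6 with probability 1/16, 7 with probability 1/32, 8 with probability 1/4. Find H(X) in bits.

2.625 bits

Each probability is a power of 1/2, so log₂(1/p) is an integer.
H = Σ p·log₂(1/p) = 1/32·5 + 1/4·2 + 1/32·5 + 1/16·4 + 1/32·5 + 1/4·2 + 1/16·4 + 1/32·5 + 1/4·2 = 2.625 bits.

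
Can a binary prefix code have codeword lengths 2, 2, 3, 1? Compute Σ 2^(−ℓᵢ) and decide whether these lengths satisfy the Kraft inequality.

1.125; no

With common denominator 2^3 = 8: Σ 2^(−ℓᵢ) = 2/8 + 2/8 + 1/8 + 4/8 = 9/8 = 1.125.
Kraft's inequality requires Σ ≤ 1; here Σ = 1.125 > 1, so no such prefix code exists.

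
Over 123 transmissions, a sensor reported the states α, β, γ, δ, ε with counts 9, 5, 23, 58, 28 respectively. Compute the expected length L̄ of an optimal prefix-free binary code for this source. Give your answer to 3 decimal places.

Probabilities are the counts divided by 123.
Repeatedly combine the two least-probable nodes; the expected code length is the sum of the merged weights.
merge 5/123 + 3/41 → 14/123
merge 14/123 + 23/123 → 37/123
merge 28/123 + 37/123 → 65/123
merge 58/123 + 65/123 → 1
L = 14/123 + 37/123 + 65/123 + 1 = 239/123 ≈ 1.943 bits/symbol.

1.943 bits/symbol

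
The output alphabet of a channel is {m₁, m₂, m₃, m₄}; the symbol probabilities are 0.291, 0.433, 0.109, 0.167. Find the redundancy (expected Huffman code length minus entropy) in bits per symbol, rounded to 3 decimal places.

Entropy H = −Σ p log₂ p ≈ 1.8209 bits.
Huffman merges: 109/1000+167/1000→69/250; 69/250+291/1000→567/1000; 433/1000+567/1000→1. L = 1843/1000 ≈ 1.8430.
L − H = 1.8430 − 1.8209 = 0.022 bits.

0.022 bits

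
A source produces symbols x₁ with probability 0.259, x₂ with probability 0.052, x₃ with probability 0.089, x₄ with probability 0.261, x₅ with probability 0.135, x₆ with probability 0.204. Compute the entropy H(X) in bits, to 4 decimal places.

H = −Σ pᵢ log₂ pᵢ.
−0.259·log₂(0.259) = 0.5048
−0.052·log₂(0.052) = 0.2218
−0.089·log₂(0.089) = 0.3106
−0.261·log₂(0.261) = 0.5058
−0.135·log₂(0.135) = 0.3900
−0.204·log₂(0.204) = 0.4678
Sum ≈ 2.4008 → 2.4008 bits.

2.4008 bits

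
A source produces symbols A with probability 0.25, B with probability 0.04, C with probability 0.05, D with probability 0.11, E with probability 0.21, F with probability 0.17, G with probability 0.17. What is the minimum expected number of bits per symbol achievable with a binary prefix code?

Repeatedly combine the two least-probable nodes; the expected code length is the sum of the merged weights.
merge 1/25 + 1/20 → 9/100
merge 9/100 + 11/100 → 1/5
merge 17/100 + 17/100 → 17/50
merge 1/5 + 21/100 → 41/100
merge 1/4 + 17/50 → 59/100
merge 41/100 + 59/100 → 1
L = 9/100 + 1/5 + 17/50 + 41/100 + 59/100 + 1 = 263/100 = 2.63 bits/symbol.

2.63 bits/symbol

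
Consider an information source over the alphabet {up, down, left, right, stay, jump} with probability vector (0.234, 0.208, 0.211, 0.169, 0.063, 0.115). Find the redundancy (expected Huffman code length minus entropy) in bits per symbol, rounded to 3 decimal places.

Entropy H = −Σ p log₂ p ≈ 2.4787 bits.
Huffman merges: 63/1000+23/200→89/500; 169/1000+89/500→347/1000; 26/125+211/1000→419/1000; 117/500+347/1000→581/1000; 419/1000+581/1000→1. L = 101/40 ≈ 2.5250.
L − H = 2.5250 − 2.4787 = 0.046 bits.

0.046 bits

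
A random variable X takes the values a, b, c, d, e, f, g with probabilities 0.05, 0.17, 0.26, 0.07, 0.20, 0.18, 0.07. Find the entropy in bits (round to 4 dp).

H = −Σ pᵢ log₂ pᵢ.
−0.05·log₂(0.05) = 0.2161
−0.17·log₂(0.17) = 0.4346
−0.26·log₂(0.26) = 0.5053
−0.07·log₂(0.07) = 0.2686
−0.20·log₂(0.20) = 0.4644
−0.18·log₂(0.18) = 0.4453
−0.07·log₂(0.07) = 0.2686
Sum ≈ 2.6028 → 2.6028 bits.

2.6028 bits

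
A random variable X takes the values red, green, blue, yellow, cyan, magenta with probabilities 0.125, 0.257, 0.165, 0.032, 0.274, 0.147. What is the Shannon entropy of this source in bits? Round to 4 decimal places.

2.3850 bits

H = −Σ pᵢ log₂ pᵢ.
−0.125·log₂(0.125) = 0.3750
−0.257·log₂(0.257) = 0.5038
−0.165·log₂(0.165) = 0.4289
−0.032·log₂(0.032) = 0.1589
−0.274·log₂(0.274) = 0.5118
−0.147·log₂(0.147) = 0.4066
Sum ≈ 2.3850 → 2.3850 bits.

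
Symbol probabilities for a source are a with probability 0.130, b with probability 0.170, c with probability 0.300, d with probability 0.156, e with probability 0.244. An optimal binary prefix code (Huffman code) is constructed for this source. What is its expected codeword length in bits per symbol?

2.286 bits/symbol

Repeatedly combine the two least-probable nodes; the expected code length is the sum of the merged weights.
merge 13/100 + 39/250 → 143/500
merge 17/100 + 61/250 → 207/500
merge 143/500 + 3/10 → 293/500
merge 207/500 + 293/500 → 1
L = 143/500 + 207/500 + 293/500 + 1 = 1143/500 = 2.286 bits/symbol.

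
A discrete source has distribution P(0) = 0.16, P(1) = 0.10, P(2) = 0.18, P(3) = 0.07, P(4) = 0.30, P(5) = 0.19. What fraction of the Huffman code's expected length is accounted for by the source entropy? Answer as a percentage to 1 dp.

Entropy H = −Σ p log₂ p ≈ 2.4454 bits.
Huffman merges: 7/100+1/10→17/100; 4/25+17/100→33/100; 9/50+19/100→37/100; 3/10+33/100→63/100; 37/100+63/100→1. L = 5/2 ≈ 2.5000.
Efficiency = H/L = 2.4454/2.5000 = 97.8%.

97.8%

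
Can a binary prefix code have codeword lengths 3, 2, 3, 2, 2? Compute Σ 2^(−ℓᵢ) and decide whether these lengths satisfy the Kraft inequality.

With common denominator 2^3 = 8: Σ 2^(−ℓᵢ) = 1/8 + 2/8 + 1/8 + 2/8 + 2/8 = 8/8 = 1.
Kraft's inequality requires Σ ≤ 1; here Σ = 1 ≤ 1, so such a prefix code exists.

1; yes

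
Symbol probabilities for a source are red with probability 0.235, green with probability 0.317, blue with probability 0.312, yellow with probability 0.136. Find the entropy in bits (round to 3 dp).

1.932 bits

H = −Σ pᵢ log₂ pᵢ.
−0.235·log₂(0.235) = 0.4910
−0.317·log₂(0.317) = 0.5254
−0.312·log₂(0.312) = 0.5243
−0.136·log₂(0.136) = 0.3915
Sum ≈ 1.9321 → 1.932 bits.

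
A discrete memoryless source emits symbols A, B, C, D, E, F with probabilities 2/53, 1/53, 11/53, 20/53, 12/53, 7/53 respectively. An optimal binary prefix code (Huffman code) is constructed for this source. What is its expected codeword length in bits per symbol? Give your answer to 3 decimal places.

Repeatedly combine the two least-probable nodes; the expected code length is the sum of the merged weights.
merge 1/53 + 2/53 → 3/53
merge 3/53 + 7/53 → 10/53
merge 10/53 + 11/53 → 21/53
merge 12/53 + 20/53 → 32/53
merge 21/53 + 32/53 → 1
L = 3/53 + 10/53 + 21/53 + 32/53 + 1 = 119/53 ≈ 2.245 bits/symbol.

2.245 bits/symbol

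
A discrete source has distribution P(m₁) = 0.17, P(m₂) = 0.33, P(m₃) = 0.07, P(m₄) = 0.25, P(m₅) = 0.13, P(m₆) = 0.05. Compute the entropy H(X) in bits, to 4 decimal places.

2.3297 bits

H = −Σ pᵢ log₂ pᵢ.
−0.17·log₂(0.17) = 0.4346
−0.33·log₂(0.33) = 0.5278
−0.07·log₂(0.07) = 0.2686
−0.25·log₂(0.25) = 0.5000
−0.13·log₂(0.13) = 0.3826
−0.05·log₂(0.05) = 0.2161
Sum ≈ 2.3297 → 2.3297 bits.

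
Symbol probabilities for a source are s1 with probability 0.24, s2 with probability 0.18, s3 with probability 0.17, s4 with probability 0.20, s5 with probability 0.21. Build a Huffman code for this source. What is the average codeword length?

2.35 bits/symbol

Repeatedly combine the two least-probable nodes; the expected code length is the sum of the merged weights.
merge 17/100 + 9/50 → 7/20
merge 1/5 + 21/100 → 41/100
merge 6/25 + 7/20 → 59/100
merge 41/100 + 59/100 → 1
L = 7/20 + 41/100 + 59/100 + 1 = 47/20 = 2.35 bits/symbol.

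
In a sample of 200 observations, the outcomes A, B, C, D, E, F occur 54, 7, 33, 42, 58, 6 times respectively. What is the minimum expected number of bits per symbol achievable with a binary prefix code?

2.295 bits/symbol

Probabilities are the counts divided by 200.
Repeatedly combine the two least-probable nodes; the expected code length is the sum of the merged weights.
merge 3/100 + 7/200 → 13/200
merge 13/200 + 33/200 → 23/100
merge 21/100 + 23/100 → 11/25
merge 27/100 + 29/100 → 14/25
merge 11/25 + 14/25 → 1
L = 13/200 + 23/100 + 11/25 + 14/25 + 1 = 459/200 = 2.295 bits/symbol.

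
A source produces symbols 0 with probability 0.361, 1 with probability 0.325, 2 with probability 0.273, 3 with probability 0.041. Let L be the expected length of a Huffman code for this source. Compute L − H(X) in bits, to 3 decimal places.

Entropy H = −Σ p log₂ p ≈ 1.7579 bits.
Huffman merges: 41/1000+273/1000→157/500; 157/500+13/40→639/1000; 361/1000+639/1000→1. L = 1953/1000 ≈ 1.9530.
L − H = 1.9530 − 1.7579 = 0.195 bits.

0.195 bits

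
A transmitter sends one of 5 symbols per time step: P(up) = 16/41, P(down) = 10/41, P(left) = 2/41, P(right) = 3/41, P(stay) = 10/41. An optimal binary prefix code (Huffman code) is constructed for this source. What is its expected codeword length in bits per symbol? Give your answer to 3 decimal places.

2.098 bits/symbol

Repeatedly combine the two least-probable nodes; the expected code length is the sum of the merged weights.
merge 2/41 + 3/41 → 5/41
merge 5/41 + 10/41 → 15/41
merge 10/41 + 15/41 → 25/41
merge 16/41 + 25/41 → 1
L = 5/41 + 15/41 + 25/41 + 1 = 86/41 ≈ 2.098 bits/symbol.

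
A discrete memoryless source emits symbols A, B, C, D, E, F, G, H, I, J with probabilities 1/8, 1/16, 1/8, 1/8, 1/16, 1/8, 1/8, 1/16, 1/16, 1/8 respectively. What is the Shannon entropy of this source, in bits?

3.25 bits

Each probability is a power of 1/2, so log₂(1/p) is an integer.
H = Σ p·log₂(1/p) = 1/8·3 + 1/16·4 + 1/8·3 + 1/8·3 + 1/16·4 + 1/8·3 + 1/8·3 + 1/16·4 + 1/16·4 + 1/8·3 = 3.25 bits.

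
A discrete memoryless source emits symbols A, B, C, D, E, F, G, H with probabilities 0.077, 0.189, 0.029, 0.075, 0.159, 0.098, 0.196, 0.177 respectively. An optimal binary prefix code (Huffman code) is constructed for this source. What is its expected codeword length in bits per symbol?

2.894 bits/symbol

Repeatedly combine the two least-probable nodes; the expected code length is the sum of the merged weights.
merge 29/1000 + 3/40 → 13/125
merge 77/1000 + 49/500 → 7/40
merge 13/125 + 159/1000 → 263/1000
merge 7/40 + 177/1000 → 44/125
merge 189/1000 + 49/250 → 77/200
merge 263/1000 + 44/125 → 123/200
merge 77/200 + 123/200 → 1
L = 13/125 + 7/40 + 263/1000 + 44/125 + 77/200 + 123/200 + 1 = 1447/500 = 2.894 bits/symbol.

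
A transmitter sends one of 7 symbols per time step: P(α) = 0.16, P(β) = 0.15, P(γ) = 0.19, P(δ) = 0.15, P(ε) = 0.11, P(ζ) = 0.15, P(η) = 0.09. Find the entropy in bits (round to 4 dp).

2.7728 bits

H = −Σ pᵢ log₂ pᵢ.
−0.16·log₂(0.16) = 0.4230
−0.15·log₂(0.15) = 0.4105
−0.19·log₂(0.19) = 0.4552
−0.15·log₂(0.15) = 0.4105
−0.11·log₂(0.11) = 0.3503
−0.15·log₂(0.15) = 0.4105
−0.09·log₂(0.09) = 0.3127
Sum ≈ 2.7728 → 2.7728 bits.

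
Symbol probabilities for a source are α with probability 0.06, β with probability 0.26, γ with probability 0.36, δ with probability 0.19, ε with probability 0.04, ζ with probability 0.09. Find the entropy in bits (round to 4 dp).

2.2331 bits

H = −Σ pᵢ log₂ pᵢ.
−0.06·log₂(0.06) = 0.2435
−0.26·log₂(0.26) = 0.5053
−0.36·log₂(0.36) = 0.5306
−0.19·log₂(0.19) = 0.4552
−0.04·log₂(0.04) = 0.1858
−0.09·log₂(0.09) = 0.3127
Sum ≈ 2.2331 → 2.2331 bits.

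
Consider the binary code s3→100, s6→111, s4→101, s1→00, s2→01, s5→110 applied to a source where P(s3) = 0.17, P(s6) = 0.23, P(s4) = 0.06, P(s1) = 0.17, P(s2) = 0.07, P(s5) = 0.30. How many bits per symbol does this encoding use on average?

2.76 bits/symbol

L̄ = Σ pᵢ·ℓᵢ = 0.17·3 + 0.23·3 + 0.06·3 + 0.17·2 + 0.07·2 + 0.30·3 = 2.76 bits/symbol.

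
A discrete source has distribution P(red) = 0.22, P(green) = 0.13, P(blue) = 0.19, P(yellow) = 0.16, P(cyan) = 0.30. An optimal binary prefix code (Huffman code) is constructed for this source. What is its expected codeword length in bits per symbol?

2.29 bits/symbol

Repeatedly combine the two least-probable nodes; the expected code length is the sum of the merged weights.
merge 13/100 + 4/25 → 29/100
merge 19/100 + 11/50 → 41/100
merge 29/100 + 3/10 → 59/100
merge 41/100 + 59/100 → 1
L = 29/100 + 41/100 + 59/100 + 1 = 229/100 = 2.29 bits/symbol.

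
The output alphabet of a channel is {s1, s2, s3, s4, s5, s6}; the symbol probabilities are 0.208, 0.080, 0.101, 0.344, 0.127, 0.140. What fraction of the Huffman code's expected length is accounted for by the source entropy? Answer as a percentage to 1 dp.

Entropy H = −Σ p log₂ p ≈ 2.4016 bits.
Huffman merges: 2/25+101/1000→181/1000; 127/1000+7/50→267/1000; 181/1000+26/125→389/1000; 267/1000+43/125→611/1000; 389/1000+611/1000→1. L = 306/125 ≈ 2.4480.
Efficiency = H/L = 2.4016/2.4480 = 98.1%.

98.1%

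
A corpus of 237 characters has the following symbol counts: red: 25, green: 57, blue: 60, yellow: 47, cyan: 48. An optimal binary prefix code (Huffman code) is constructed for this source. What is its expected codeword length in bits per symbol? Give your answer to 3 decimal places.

Probabilities are the counts divided by 237.
Repeatedly combine the two least-probable nodes; the expected code length is the sum of the merged weights.
merge 25/237 + 47/237 → 24/79
merge 16/79 + 19/79 → 35/79
merge 20/79 + 24/79 → 44/79
merge 35/79 + 44/79 → 1
L = 24/79 + 35/79 + 44/79 + 1 = 182/79 ≈ 2.304 bits/symbol.

2.304 bits/symbol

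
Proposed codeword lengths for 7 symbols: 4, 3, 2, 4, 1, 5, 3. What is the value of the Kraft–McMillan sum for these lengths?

1.15625

With common denominator 2^5 = 32: Σ 2^(−ℓᵢ) = 2/32 + 4/32 + 8/32 + 2/32 + 16/32 + 1/32 + 4/32 = 37/32 = 1.15625.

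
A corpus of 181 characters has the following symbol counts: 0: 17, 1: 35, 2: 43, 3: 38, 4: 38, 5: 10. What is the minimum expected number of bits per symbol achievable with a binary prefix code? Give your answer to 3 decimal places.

2.492 bits/symbol

Probabilities are the counts divided by 181.
Repeatedly combine the two least-probable nodes; the expected code length is the sum of the merged weights.
merge 10/181 + 17/181 → 27/181
merge 27/181 + 35/181 → 62/181
merge 38/181 + 38/181 → 76/181
merge 43/181 + 62/181 → 105/181
merge 76/181 + 105/181 → 1
L = 27/181 + 62/181 + 76/181 + 105/181 + 1 = 451/181 ≈ 2.492 bits/symbol.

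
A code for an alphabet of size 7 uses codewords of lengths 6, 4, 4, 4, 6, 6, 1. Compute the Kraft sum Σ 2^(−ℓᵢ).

0.734375

With common denominator 2^6 = 64: Σ 2^(−ℓᵢ) = 1/64 + 4/64 + 4/64 + 4/64 + 1/64 + 1/64 + 32/64 = 47/64 = 0.734375.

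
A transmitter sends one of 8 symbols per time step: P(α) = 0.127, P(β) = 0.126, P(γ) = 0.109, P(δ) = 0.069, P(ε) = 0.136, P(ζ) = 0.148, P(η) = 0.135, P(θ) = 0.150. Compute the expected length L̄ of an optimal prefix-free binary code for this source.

Repeatedly combine the two least-probable nodes; the expected code length is the sum of the merged weights.
merge 69/1000 + 109/1000 → 89/500
merge 63/500 + 127/1000 → 253/1000
merge 27/200 + 17/125 → 271/1000
merge 37/250 + 3/20 → 149/500
merge 89/500 + 253/1000 → 431/1000
merge 271/1000 + 149/500 → 569/1000
merge 431/1000 + 569/1000 → 1
L = 89/500 + 253/1000 + 271/1000 + 149/500 + 431/1000 + 569/1000 + 1 = 3 bits/symbol.

3 bits/symbol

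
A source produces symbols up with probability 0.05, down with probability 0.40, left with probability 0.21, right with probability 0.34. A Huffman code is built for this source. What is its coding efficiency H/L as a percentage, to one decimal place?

93.9%

Entropy H = −Σ p log₂ p ≈ 1.7469 bits.
Huffman merges: 1/20+21/100→13/50; 13/50+17/50→3/5; 2/5+3/5→1. L = 93/50 ≈ 1.8600.
Efficiency = H/L = 1.7469/1.8600 = 93.9%.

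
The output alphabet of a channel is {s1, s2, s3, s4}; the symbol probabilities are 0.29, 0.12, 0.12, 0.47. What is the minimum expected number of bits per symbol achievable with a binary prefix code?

Repeatedly combine the two least-probable nodes; the expected code length is the sum of the merged weights.
merge 3/25 + 3/25 → 6/25
merge 6/25 + 29/100 → 53/100
merge 47/100 + 53/100 → 1
L = 6/25 + 53/100 + 1 = 177/100 = 1.77 bits/symbol.

1.77 bits/symbol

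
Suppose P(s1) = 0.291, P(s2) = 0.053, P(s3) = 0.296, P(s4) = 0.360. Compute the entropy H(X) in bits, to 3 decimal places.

H = −Σ pᵢ log₂ pᵢ.
−0.291·log₂(0.291) = 0.5182
−0.053·log₂(0.053) = 0.2246
−0.296·log₂(0.296) = 0.5199
−0.360·log₂(0.360) = 0.5306
Sum ≈ 1.7933 → 1.793 bits.

1.793 bits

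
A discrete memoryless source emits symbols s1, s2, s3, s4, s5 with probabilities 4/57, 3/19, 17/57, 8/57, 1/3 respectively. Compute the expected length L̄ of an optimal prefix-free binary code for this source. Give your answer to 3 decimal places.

2.211 bits/symbol

Repeatedly combine the two least-probable nodes; the expected code length is the sum of the merged weights.
merge 4/57 + 8/57 → 4/19
merge 3/19 + 4/19 → 7/19
merge 17/57 + 1/3 → 12/19
merge 7/19 + 12/19 → 1
L = 4/19 + 7/19 + 12/19 + 1 = 42/19 ≈ 2.211 bits/symbol.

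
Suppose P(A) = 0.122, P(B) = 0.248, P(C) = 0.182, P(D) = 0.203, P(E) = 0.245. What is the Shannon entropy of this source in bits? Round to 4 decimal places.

H = −Σ pᵢ log₂ pᵢ.
−0.122·log₂(0.122) = 0.3703
−0.248·log₂(0.248) = 0.4989
−0.182·log₂(0.182) = 0.4474
−0.203·log₂(0.203) = 0.4670
−0.245·log₂(0.245) = 0.4971
Sum ≈ 2.2806 → 2.2806 bits.

2.2806 bits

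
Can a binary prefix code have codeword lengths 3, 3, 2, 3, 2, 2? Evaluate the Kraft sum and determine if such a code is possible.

1.125; no

With common denominator 2^3 = 8: Σ 2^(−ℓᵢ) = 1/8 + 1/8 + 2/8 + 1/8 + 2/8 + 2/8 = 9/8 = 1.125.
Kraft's inequality requires Σ ≤ 1; here Σ = 1.125 > 1, so no such prefix code exists.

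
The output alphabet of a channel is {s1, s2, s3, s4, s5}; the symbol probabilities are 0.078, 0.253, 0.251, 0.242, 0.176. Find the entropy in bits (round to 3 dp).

2.226 bits

H = −Σ pᵢ log₂ pᵢ.
−0.078·log₂(0.078) = 0.2871
−0.253·log₂(0.253) = 0.5016
−0.251·log₂(0.251) = 0.5006
−0.242·log₂(0.242) = 0.4954
−0.176·log₂(0.176) = 0.4411
Sum ≈ 2.2257 → 2.226 bits.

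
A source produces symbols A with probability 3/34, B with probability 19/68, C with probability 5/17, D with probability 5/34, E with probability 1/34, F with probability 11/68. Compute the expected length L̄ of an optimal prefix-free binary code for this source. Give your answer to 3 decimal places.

2.382 bits/symbol

Repeatedly combine the two least-probable nodes; the expected code length is the sum of the merged weights.
merge 1/34 + 3/34 → 2/17
merge 2/17 + 5/34 → 9/34
merge 11/68 + 9/34 → 29/68
merge 19/68 + 5/17 → 39/68
merge 29/68 + 39/68 → 1
L = 2/17 + 9/34 + 29/68 + 39/68 + 1 = 81/34 ≈ 2.382 bits/symbol.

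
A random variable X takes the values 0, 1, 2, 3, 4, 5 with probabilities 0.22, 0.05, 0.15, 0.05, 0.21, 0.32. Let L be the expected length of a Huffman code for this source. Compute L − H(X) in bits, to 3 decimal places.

Entropy H = −Σ p log₂ p ≈ 2.3222 bits.
Huffman merges: 1/20+1/20→1/10; 1/10+3/20→1/4; 21/100+11/50→43/100; 1/4+8/25→57/100; 43/100+57/100→1. L = 47/20 ≈ 2.3500.
L − H = 2.3500 − 2.3222 = 0.028 bits.

0.028 bits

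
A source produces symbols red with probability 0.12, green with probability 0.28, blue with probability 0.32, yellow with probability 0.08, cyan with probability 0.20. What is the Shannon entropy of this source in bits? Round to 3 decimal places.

2.163 bits

H = −Σ pᵢ log₂ pᵢ.
−0.12·log₂(0.12) = 0.3671
−0.28·log₂(0.28) = 0.5142
−0.32·log₂(0.32) = 0.5260
−0.08·log₂(0.08) = 0.2915
−0.20·log₂(0.20) = 0.4644
Sum ≈ 2.1632 → 2.163 bits.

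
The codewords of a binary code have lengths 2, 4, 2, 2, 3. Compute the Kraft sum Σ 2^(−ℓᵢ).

0.9375

With common denominator 2^4 = 16: Σ 2^(−ℓᵢ) = 4/16 + 1/16 + 4/16 + 4/16 + 2/16 = 15/16 = 0.9375.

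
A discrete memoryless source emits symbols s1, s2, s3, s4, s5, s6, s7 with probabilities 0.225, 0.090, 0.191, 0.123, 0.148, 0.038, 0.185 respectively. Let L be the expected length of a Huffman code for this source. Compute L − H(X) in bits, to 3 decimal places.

0.050 bits

Entropy H = −Σ p log₂ p ≈ 2.6625 bits.
Huffman merges: 19/500+9/100→16/125; 123/1000+16/125→251/1000; 37/250+37/200→333/1000; 191/1000+9/40→52/125; 251/1000+333/1000→73/125; 52/125+73/125→1. L = 339/125 ≈ 2.7120.
L − H = 2.7120 − 2.6625 = 0.050 bits.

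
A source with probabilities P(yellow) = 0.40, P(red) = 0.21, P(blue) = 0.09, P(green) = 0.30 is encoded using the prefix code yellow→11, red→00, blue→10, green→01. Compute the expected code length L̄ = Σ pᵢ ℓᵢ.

L̄ = Σ pᵢ·ℓᵢ = 0.40·2 + 0.21·2 + 0.09·2 + 0.30·2 = 2 bits/symbol.

2 bits/symbol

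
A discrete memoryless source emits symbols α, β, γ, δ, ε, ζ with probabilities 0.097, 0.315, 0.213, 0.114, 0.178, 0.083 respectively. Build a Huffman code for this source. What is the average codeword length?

2.472 bits/symbol

Repeatedly combine the two least-probable nodes; the expected code length is the sum of the merged weights.
merge 83/1000 + 97/1000 → 9/50
merge 57/500 + 89/500 → 73/250
merge 9/50 + 213/1000 → 393/1000
merge 73/250 + 63/200 → 607/1000
merge 393/1000 + 607/1000 → 1
L = 9/50 + 73/250 + 393/1000 + 607/1000 + 1 = 309/125 = 2.472 bits/symbol.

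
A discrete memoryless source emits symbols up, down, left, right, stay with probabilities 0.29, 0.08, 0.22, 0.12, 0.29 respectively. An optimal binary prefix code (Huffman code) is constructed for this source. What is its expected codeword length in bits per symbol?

2.2 bits/symbol

Repeatedly combine the two least-probable nodes; the expected code length is the sum of the merged weights.
merge 2/25 + 3/25 → 1/5
merge 1/5 + 11/50 → 21/50
merge 29/100 + 29/100 → 29/50
merge 21/50 + 29/50 → 1
L = 1/5 + 21/50 + 29/50 + 1 = 11/5 = 2.2 bits/symbol.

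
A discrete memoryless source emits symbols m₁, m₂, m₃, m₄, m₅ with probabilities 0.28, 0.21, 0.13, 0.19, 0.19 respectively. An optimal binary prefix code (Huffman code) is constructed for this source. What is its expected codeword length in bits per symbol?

2.32 bits/symbol

Repeatedly combine the two least-probable nodes; the expected code length is the sum of the merged weights.
merge 13/100 + 19/100 → 8/25
merge 19/100 + 21/100 → 2/5
merge 7/25 + 8/25 → 3/5
merge 2/5 + 3/5 → 1
L = 8/25 + 2/5 + 3/5 + 1 = 58/25 = 2.32 bits/symbol.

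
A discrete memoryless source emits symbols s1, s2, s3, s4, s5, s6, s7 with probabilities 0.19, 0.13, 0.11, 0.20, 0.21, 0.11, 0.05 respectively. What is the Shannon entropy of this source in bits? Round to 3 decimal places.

H = −Σ pᵢ log₂ pᵢ.
−0.19·log₂(0.19) = 0.4552
−0.13·log₂(0.13) = 0.3826
−0.11·log₂(0.11) = 0.3503
−0.20·log₂(0.20) = 0.4644
−0.21·log₂(0.21) = 0.4728
−0.11·log₂(0.11) = 0.3503
−0.05·log₂(0.05) = 0.2161
Sum ≈ 2.6917 → 2.692 bits.

2.692 bits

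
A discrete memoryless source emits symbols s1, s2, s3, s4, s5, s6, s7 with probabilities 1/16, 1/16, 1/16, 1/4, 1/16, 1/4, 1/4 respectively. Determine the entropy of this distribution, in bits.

2.5 bits

Each probability is a power of 1/2, so log₂(1/p) is an integer.
H = Σ p·log₂(1/p) = 1/16·4 + 1/16·4 + 1/16·4 + 1/4·2 + 1/16·4 + 1/4·2 + 1/4·2 = 2.5 bits.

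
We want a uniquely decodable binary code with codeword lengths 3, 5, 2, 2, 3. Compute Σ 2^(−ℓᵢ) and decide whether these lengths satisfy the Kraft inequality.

With common denominator 2^5 = 32: Σ 2^(−ℓᵢ) = 4/32 + 1/32 + 8/32 + 8/32 + 4/32 = 25/32 = 0.78125.
Kraft's inequality requires Σ ≤ 1; here Σ = 0.78125 ≤ 1, so such a prefix code exists.

0.78125; yes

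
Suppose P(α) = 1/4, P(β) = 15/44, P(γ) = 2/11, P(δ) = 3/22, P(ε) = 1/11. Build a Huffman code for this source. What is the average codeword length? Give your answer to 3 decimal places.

Repeatedly combine the two least-probable nodes; the expected code length is the sum of the merged weights.
merge 1/11 + 3/22 → 5/22
merge 2/11 + 5/22 → 9/22
merge 1/4 + 15/44 → 13/22
merge 9/22 + 13/22 → 1
L = 5/22 + 9/22 + 13/22 + 1 = 49/22 ≈ 2.227 bits/symbol.

2.227 bits/symbol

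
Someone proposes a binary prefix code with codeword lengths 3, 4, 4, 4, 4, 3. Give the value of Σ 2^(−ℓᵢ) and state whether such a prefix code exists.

0.5; yes

With common denominator 2^4 = 16: Σ 2^(−ℓᵢ) = 2/16 + 1/16 + 1/16 + 1/16 + 1/16 + 2/16 = 8/16 = 0.5.
Kraft's inequality requires Σ ≤ 1; here Σ = 0.5 ≤ 1, so such a prefix code exists.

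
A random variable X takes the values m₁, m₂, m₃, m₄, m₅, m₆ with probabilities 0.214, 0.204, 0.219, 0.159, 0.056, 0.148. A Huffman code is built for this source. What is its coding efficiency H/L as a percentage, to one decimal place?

Entropy H = −Σ p log₂ p ≈ 2.4863 bits.
Huffman merges: 7/125+37/250→51/250; 159/1000+51/250→363/1000; 51/250+107/500→209/500; 219/1000+363/1000→291/500; 209/500+291/500→1. L = 2567/1000 ≈ 2.5670.
Efficiency = H/L = 2.4863/2.5670 = 96.9%.

96.9%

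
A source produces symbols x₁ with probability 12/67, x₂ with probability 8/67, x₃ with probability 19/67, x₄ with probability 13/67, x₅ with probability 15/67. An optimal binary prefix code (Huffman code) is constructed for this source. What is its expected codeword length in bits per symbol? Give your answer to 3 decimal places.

2.299 bits/symbol

Repeatedly combine the two least-probable nodes; the expected code length is the sum of the merged weights.
merge 8/67 + 12/67 → 20/67
merge 13/67 + 15/67 → 28/67
merge 19/67 + 20/67 → 39/67
merge 28/67 + 39/67 → 1
L = 20/67 + 28/67 + 39/67 + 1 = 154/67 ≈ 2.299 bits/symbol.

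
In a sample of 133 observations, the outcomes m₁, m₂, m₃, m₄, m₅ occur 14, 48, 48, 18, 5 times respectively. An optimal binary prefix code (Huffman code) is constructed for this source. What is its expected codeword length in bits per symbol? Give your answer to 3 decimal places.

Probabilities are the counts divided by 133.
Repeatedly combine the two least-probable nodes; the expected code length is the sum of the merged weights.
merge 5/133 + 2/19 → 1/7
merge 18/133 + 1/7 → 37/133
merge 37/133 + 48/133 → 85/133
merge 48/133 + 85/133 → 1
L = 1/7 + 37/133 + 85/133 + 1 = 274/133 ≈ 2.060 bits/symbol.

2.060 bits/symbol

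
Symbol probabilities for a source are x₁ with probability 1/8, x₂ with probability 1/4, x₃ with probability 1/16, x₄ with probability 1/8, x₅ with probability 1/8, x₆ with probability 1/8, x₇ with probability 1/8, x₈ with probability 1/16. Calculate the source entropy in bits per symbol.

2.875 bits

Each probability is a power of 1/2, so log₂(1/p) is an integer.
H = Σ p·log₂(1/p) = 1/8·3 + 1/4·2 + 1/16·4 + 1/8·3 + 1/8·3 + 1/8·3 + 1/8·3 + 1/16·4 = 2.875 bits.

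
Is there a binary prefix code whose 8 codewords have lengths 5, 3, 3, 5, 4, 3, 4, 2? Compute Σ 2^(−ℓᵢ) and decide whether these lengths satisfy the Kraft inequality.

With common denominator 2^5 = 32: Σ 2^(−ℓᵢ) = 1/32 + 4/32 + 4/32 + 1/32 + 2/32 + 4/32 + 2/32 + 8/32 = 26/32 = 0.8125.
Kraft's inequality requires Σ ≤ 1; here Σ = 0.8125 ≤ 1, so such a prefix code exists.

0.8125; yes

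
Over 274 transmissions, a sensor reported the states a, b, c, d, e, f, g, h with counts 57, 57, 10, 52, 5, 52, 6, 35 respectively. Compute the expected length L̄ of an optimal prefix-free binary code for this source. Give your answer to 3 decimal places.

Probabilities are the counts divided by 274.
Repeatedly combine the two least-probable nodes; the expected code length is the sum of the merged weights.
merge 5/274 + 3/137 → 11/274
merge 5/137 + 11/274 → 21/274
merge 21/274 + 35/274 → 28/137
merge 26/137 + 26/137 → 52/137
merge 28/137 + 57/274 → 113/274
merge 57/274 + 52/137 → 161/274
merge 113/274 + 161/274 → 1
L = 11/274 + 21/274 + 28/137 + 52/137 + 113/274 + 161/274 + 1 = 370/137 ≈ 2.701 bits/symbol.

2.701 bits/symbol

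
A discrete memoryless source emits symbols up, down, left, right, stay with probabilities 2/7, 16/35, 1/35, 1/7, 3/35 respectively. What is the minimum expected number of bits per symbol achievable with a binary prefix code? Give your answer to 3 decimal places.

1.914 bits/symbol

Repeatedly combine the two least-probable nodes; the expected code length is the sum of the merged weights.
merge 1/35 + 3/35 → 4/35
merge 4/35 + 1/7 → 9/35
merge 9/35 + 2/7 → 19/35
merge 16/35 + 19/35 → 1
L = 4/35 + 9/35 + 19/35 + 1 = 67/35 ≈ 1.914 bits/symbol.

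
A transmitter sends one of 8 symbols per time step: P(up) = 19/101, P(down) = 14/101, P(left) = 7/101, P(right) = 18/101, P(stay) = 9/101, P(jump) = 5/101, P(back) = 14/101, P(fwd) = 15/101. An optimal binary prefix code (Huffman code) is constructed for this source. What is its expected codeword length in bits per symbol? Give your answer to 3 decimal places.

Repeatedly combine the two least-probable nodes; the expected code length is the sum of the merged weights.
merge 5/101 + 7/101 → 12/101
merge 9/101 + 12/101 → 21/101
merge 14/101 + 14/101 → 28/101
merge 15/101 + 18/101 → 33/101
merge 19/101 + 21/101 → 40/101
merge 28/101 + 33/101 → 61/101
merge 40/101 + 61/101 → 1
L = 12/101 + 21/101 + 28/101 + 33/101 + 40/101 + 61/101 + 1 = 296/101 ≈ 2.931 bits/symbol.

2.931 bits/symbol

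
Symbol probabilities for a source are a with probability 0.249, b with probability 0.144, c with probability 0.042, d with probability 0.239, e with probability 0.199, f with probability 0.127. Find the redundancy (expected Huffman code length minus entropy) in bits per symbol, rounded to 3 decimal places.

Entropy H = −Σ p log₂ p ≈ 2.4292 bits.
Huffman merges: 21/500+127/1000→169/1000; 18/125+169/1000→313/1000; 199/1000+239/1000→219/500; 249/1000+313/1000→281/500; 219/500+281/500→1. L = 1241/500 ≈ 2.4820.
L − H = 2.4820 − 2.4292 = 0.053 bits.

0.053 bits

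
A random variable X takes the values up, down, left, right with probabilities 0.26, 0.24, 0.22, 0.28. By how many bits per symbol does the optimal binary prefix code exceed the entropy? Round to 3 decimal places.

0.006 bits

Entropy H = −Σ p log₂ p ≈ 1.9942 bits.
Huffman merges: 11/50+6/25→23/50; 13/50+7/25→27/50; 23/50+27/50→1. L = 2 ≈ 2.0000.
L − H = 2.0000 − 1.9942 = 0.006 bits.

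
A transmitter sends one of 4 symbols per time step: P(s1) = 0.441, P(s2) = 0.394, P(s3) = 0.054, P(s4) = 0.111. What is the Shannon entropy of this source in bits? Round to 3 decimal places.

H = −Σ pᵢ log₂ pᵢ.
−0.441·log₂(0.441) = 0.5209
−0.394·log₂(0.394) = 0.5294
−0.054·log₂(0.054) = 0.2274
−0.111·log₂(0.111) = 0.3520
Sum ≈ 1.6297 → 1.630 bits.

1.630 bits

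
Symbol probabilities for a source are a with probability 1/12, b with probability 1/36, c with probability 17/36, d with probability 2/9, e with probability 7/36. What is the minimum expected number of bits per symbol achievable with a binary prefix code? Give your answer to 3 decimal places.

Repeatedly combine the two least-probable nodes; the expected code length is the sum of the merged weights.
merge 1/36 + 1/12 → 1/9
merge 1/9 + 7/36 → 11/36
merge 2/9 + 11/36 → 19/36
merge 17/36 + 19/36 → 1
L = 1/9 + 11/36 + 19/36 + 1 = 35/18 ≈ 1.944 bits/symbol.

1.944 bits/symbol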